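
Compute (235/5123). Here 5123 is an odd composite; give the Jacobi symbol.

0

Reciprocity: 235 ≡ 3 and 5123 ≡ 3 (mod 4), so (235/5123) = −(5123/235).
Reduce top mod 235: now compute (188/235).
Pull out 2^2: since 235 ≡ 3 (mod 8), (2/235) = -1, so (2/235)^2 = +1.
Reciprocity: 47 ≡ 3 and 235 ≡ 3 (mod 4), so (47/235) = −(235/47).
Reduce top mod 47: now compute (0/47).
Top reduces to 0: gcd > 1, so the symbol is 0.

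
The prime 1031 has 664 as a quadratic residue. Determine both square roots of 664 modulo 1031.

Since 1031 ≡ 3 (mod 4), a square root of 664 is 664^((1031+1)/4) = 664^258 mod 1031.
Repeated squaring: 664^2≡659, 664^4≡230, 664^8≡319, 664^16≡723, 664^32≡12, 664^64≡144, 664^128≡116, 664^256≡53 (mod 1031).
664^258 = 664^(256+2) ≡ 904 (mod 1031).
Check: 904² = 817216 ≡ 664 (mod 1031). The two roots are 127 and 904.

127, 904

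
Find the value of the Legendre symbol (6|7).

Pull out 2: since 7 ≡ 7 (mod 8), (2/7) = +1.
Reciprocity: 3 ≡ 3 and 7 ≡ 3 (mod 4), so (3/7) = −(7/3).
Reduce top mod 3: now compute (1/3).
Reached (1/3) = 1. Collecting the sign flips along the way, the symbol is -1.

-1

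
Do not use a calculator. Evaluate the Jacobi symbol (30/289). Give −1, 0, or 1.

1

Pull out 2: since 289 ≡ 1 (mod 8), (2/289) = +1.
Reciprocity: 15 ≡ 3 and 289 ≡ 1 (mod 4), so (15/289) = +(289/15).
Reduce top mod 15: now compute (4/15).
Pull out 2^2: since 15 ≡ 7 (mod 8), (2/15) = +1, so (2/15)^2 = +1.
Reached (1/15) = 1. Collecting the sign flips along the way, the symbol is +1.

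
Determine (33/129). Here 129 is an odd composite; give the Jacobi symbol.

0

Reciprocity: 33 ≡ 1 and 129 ≡ 1 (mod 4), so (33/129) = +(129/33).
Reduce top mod 33: now compute (30/33).
Pull out 2: since 33 ≡ 1 (mod 8), (2/33) = +1.
Reciprocity: 15 ≡ 3 and 33 ≡ 1 (mod 4), so (15/33) = +(33/15).
Reduce top mod 15: now compute (3/15).
Reciprocity: 3 ≡ 3 and 15 ≡ 3 (mod 4), so (3/15) = −(15/3).
Reduce top mod 3: now compute (0/3).
Top reduces to 0: gcd > 1, so the symbol is 0.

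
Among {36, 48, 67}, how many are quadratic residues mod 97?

2

(36/97) = +1 → QR.
(48/97) = +1 → QR.
(67/97) = -1 → non-residue.
Total quadratic residues among the 3: 2.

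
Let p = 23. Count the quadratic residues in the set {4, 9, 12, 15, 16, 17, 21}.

(4/23) = +1 → QR.
(9/23) = +1 → QR.
(12/23) = +1 → QR.
(15/23) = -1 → non-residue.
(16/23) = +1 → QR.
(17/23) = -1 → non-residue.
(21/23) = -1 → non-residue.
Total quadratic residues among the 7: 4.

4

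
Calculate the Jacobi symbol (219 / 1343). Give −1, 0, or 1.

Reciprocity: 219 ≡ 3 and 1343 ≡ 3 (mod 4), so (219/1343) = −(1343/219).
Reduce top mod 219: now compute (29/219).
Reciprocity: 29 ≡ 1 and 219 ≡ 3 (mod 4), so (29/219) = +(219/29).
Reduce top mod 29: now compute (16/29).
Pull out 2^4: since 29 ≡ 5 (mod 8), (2/29) = -1, so (2/29)^4 = +1.
Reached (1/29) = 1. Collecting the sign flips along the way, the symbol is -1.

-1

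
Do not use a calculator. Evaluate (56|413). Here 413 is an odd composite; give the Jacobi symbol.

0

Pull out 2^3: since 413 ≡ 5 (mod 8), (2/413) = -1, so (2/413)^3 = -1.
Reciprocity: 7 ≡ 3 and 413 ≡ 1 (mod 4), so (7/413) = +(413/7).
Reduce top mod 7: now compute (0/7).
Top reduces to 0: gcd > 1, so the symbol is 0.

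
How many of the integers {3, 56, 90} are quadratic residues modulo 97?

1

(3/97) = +1 → QR.
(56/97) = -1 → non-residue.
(90/97) = -1 → non-residue.
Total quadratic residues among the 3: 1.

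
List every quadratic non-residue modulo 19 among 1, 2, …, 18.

2 3 8 10 12 13 14 15 18

Square k = 1,…,9 (k and 19−k give the same square):
1²=1, 2²=4, 3²=9, 4²=16, 5²≡6, 6²≡17, 7²≡11, 8²≡7, 9²≡5 (mod 19).
The residues are {1, 4, 5, 6, 7, 9, 11, 16, 17}; the non-residues are the remaining 9 nonzero classes.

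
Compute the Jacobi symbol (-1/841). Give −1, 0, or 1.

First reduce: -1 ≡ 840 (mod 841).
Pull out 2^3: since 841 ≡ 1 (mod 8), (2/841) = +1, so (2/841)^3 = +1.
Reciprocity: 105 ≡ 1 and 841 ≡ 1 (mod 4), so (105/841) = +(841/105).
Reduce top mod 105: now compute (1/105).
Reached (1/105) = 1. Collecting the sign flips along the way, the symbol is +1.

1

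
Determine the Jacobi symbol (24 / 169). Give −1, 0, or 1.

1

Pull out 2^3: since 169 ≡ 1 (mod 8), (2/169) = +1, so (2/169)^3 = +1.
Reciprocity: 3 ≡ 3 and 169 ≡ 1 (mod 4), so (3/169) = +(169/3).
Reduce top mod 3: now compute (1/3).
Reached (1/3) = 1. Collecting the sign flips along the way, the symbol is +1.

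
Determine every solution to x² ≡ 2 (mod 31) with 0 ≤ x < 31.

8, 23

Since 31 ≡ 3 (mod 4), a square root of 2 is 2^((31+1)/4) = 2^8 mod 31.
Repeated squaring: 2^2≡4, 2^4≡16, 2^8≡8 (mod 31).
2^8 = 2^(8) ≡ 8 (mod 31).
Check: 8² = 64 ≡ 2 (mod 31). The two roots are 8 and 23.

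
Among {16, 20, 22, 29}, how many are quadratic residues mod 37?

(16/37) = +1 → QR.
(20/37) = -1 → non-residue.
(22/37) = -1 → non-residue.
(29/37) = -1 → non-residue.
Total quadratic residues among the 4: 1.

1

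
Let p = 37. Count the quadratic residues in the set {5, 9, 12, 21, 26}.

(5/37) = -1 → non-residue.
(9/37) = +1 → QR.
(12/37) = +1 → QR.
(21/37) = +1 → QR.
(26/37) = +1 → QR.
Total quadratic residues among the 5: 4.

4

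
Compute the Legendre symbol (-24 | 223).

First reduce: -24 ≡ 199 (mod 223).
Reciprocity: 199 ≡ 3 and 223 ≡ 3 (mod 4), so (199/223) = −(223/199).
Reduce top mod 199: now compute (24/199).
Pull out 2^3: since 199 ≡ 7 (mod 8), (2/199) = +1, so (2/199)^3 = +1.
Reciprocity: 3 ≡ 3 and 199 ≡ 3 (mod 4), so (3/199) = −(199/3).
Reduce top mod 3: now compute (1/3).
Reached (1/3) = 1. Collecting the sign flips along the way, the symbol is +1.

1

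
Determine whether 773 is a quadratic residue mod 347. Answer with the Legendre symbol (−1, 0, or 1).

First reduce: 773 ≡ 79 (mod 347).
Reciprocity: 79 ≡ 3 and 347 ≡ 3 (mod 4), so (79/347) = −(347/79).
Reduce top mod 79: now compute (31/79).
Reciprocity: 31 ≡ 3 and 79 ≡ 3 (mod 4), so (31/79) = −(79/31).
Reduce top mod 31: now compute (17/31).
Reciprocity: 17 ≡ 1 and 31 ≡ 3 (mod 4), so (17/31) = +(31/17).
Reduce top mod 17: now compute (14/17).
Pull out 2: since 17 ≡ 1 (mod 8), (2/17) = +1.
Reciprocity: 7 ≡ 3 and 17 ≡ 1 (mod 4), so (7/17) = +(17/7).
Reduce top mod 7: now compute (3/7).
Reciprocity: 3 ≡ 3 and 7 ≡ 3 (mod 4), so (3/7) = −(7/3).
Reduce top mod 3: now compute (1/3).
Reached (1/3) = 1. Collecting the sign flips along the way, the symbol is -1.

-1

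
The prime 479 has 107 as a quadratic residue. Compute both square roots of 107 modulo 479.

167, 312

Since 479 ≡ 3 (mod 4), a square root of 107 is 107^((479+1)/4) = 107^120 mod 479.
Repeated squaring: 107^2≡432, 107^4≡293, 107^8≡108, 107^16≡168, 107^32≡442, 107^64≡411 (mod 479).
107^120 = 107^(64+32+16+8) ≡ 167 (mod 479).
Check: 167² = 27889 ≡ 107 (mod 479). The two roots are 167 and 312.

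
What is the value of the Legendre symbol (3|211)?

-1

Reciprocity: 3 ≡ 3 and 211 ≡ 3 (mod 4), so (3/211) = −(211/3).
Reduce top mod 3: now compute (1/3).
Reached (1/3) = 1. Collecting the sign flips along the way, the symbol is -1.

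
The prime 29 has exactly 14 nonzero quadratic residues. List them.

1, 4, 5, 6, 7, 9, 13, 16, 20, 22, 23, 24, 25, 28

Square k = 1,…,14 (k and 29−k give the same square):
1²=1, 2²=4, 3²=9, 4²=16, 5²=25, 6²≡7, 7²≡20, 8²≡6, 9²≡23, 10²≡13, 11²≡5, 12²≡28, 13²≡24, 14²≡22 (mod 29).
So the quadratic residues mod 29 are {1, 4, 5, 6, 7, 9, 13, 16, 20, 22, 23, 24, 25, 28}.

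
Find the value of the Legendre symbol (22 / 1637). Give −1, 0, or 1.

-1

Pull out 2: since 1637 ≡ 5 (mod 8), (2/1637) = -1.
Reciprocity: 11 ≡ 3 and 1637 ≡ 1 (mod 4), so (11/1637) = +(1637/11).
Reduce top mod 11: now compute (9/11).
Reciprocity: 9 ≡ 1 and 11 ≡ 3 (mod 4), so (9/11) = +(11/9).
Reduce top mod 9: now compute (2/9).
Pull out 2: since 9 ≡ 1 (mod 8), (2/9) = +1.
Reached (1/9) = 1. Collecting the sign flips along the way, the symbol is -1.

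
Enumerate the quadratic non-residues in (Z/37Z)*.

2,5,6,8,13,14,15,17,18,19,20,22,23,24,29,31,32,35

Square k = 1,…,18 (k and 37−k give the same square):
1²=1, 2²=4, 3²=9, 4²=16, 5²=25, 6²=36, 7²≡12, 8²≡27, 9²≡7, 10²≡26, 11²≡10, 12²≡33, 13²≡21, 14²≡11, 15²≡3, 16²≡34, 17²≡30, 18²≡28 (mod 37).
The residues are {1, 3, 4, 7, 9, 10, 11, 12, 16, 21, 25, 26, 27, 28, 30, 33, 34, 36}; the non-residues are the remaining 18 nonzero classes.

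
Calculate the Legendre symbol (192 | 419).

1

Pull out 2^6: since 419 ≡ 3 (mod 8), (2/419) = -1, so (2/419)^6 = +1.
Reciprocity: 3 ≡ 3 and 419 ≡ 3 (mod 4), so (3/419) = −(419/3).
Reduce top mod 3: now compute (2/3).
Pull out 2: since 3 ≡ 3 (mod 8), (2/3) = -1.
Reached (1/3) = 1. Collecting the sign flips along the way, the symbol is +1.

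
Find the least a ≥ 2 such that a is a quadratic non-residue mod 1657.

5

(2/1657) = +1, so 2 is a residue.
(3/1657) = +1, so 3 is a residue.
(4/1657) = +1, so 4 is a residue.
(5/1657) = −1, so 5 is the smallest positive non-residue mod 1657.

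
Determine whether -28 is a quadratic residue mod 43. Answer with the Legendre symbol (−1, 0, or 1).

1

Euler's criterion: (-28/43) ≡ 15^21 (mod 43).
15^2 ≡ 10 (mod 43)
15^4 ≡ 14 (mod 43)
15^8 ≡ 24 (mod 43)
15^16 ≡ 17 (mod 43)
15^21 = 15^(16+4+1) ≡ 1 (mod 43).
Result is 1, so (-28/43) = 1.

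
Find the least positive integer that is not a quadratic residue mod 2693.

(2/2693) = −1, so 2 is the smallest positive non-residue mod 2693.

2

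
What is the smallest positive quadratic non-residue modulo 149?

2

(2/149) = −1, so 2 is the smallest positive non-residue mod 149.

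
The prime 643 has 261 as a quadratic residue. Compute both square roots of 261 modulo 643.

Since 643 ≡ 3 (mod 4), a square root of 261 is 261^((643+1)/4) = 261^161 mod 643.
Repeated squaring: 261^2≡606, 261^4≡83, 261^8≡459, 261^16≡420, 261^32≡218, 261^64≡585, 261^128≡149 (mod 643).
261^161 = 261^(128+32+1) ≡ 490 (mod 643).
Check: 490² = 240100 ≡ 261 (mod 643). The two roots are 153 and 490.

153, 490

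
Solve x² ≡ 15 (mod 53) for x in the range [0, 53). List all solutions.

53 ≡ 1 (mod 4), so we find a root by search.
Trying successive values, 11² = 121 ≡ 15 (mod 53). The other root is 53 − 11 = 42.

11, 42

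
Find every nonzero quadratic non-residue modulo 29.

Square k = 1,…,14 (k and 29−k give the same square):
1²=1, 2²=4, 3²=9, 4²=16, 5²=25, 6²≡7, 7²≡20, 8²≡6, 9²≡23, 10²≡13, 11²≡5, 12²≡28, 13²≡24, 14²≡22 (mod 29).
The residues are {1, 4, 5, 6, 7, 9, 13, 16, 20, 22, 23, 24, 25, 28}; the non-residues are the remaining 14 nonzero classes.

2 3 8 10 11 12 14 15 17 18 19 21 26 27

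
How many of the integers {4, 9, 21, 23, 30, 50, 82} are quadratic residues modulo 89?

4

(4/89) = +1 → QR.
(9/89) = +1 → QR.
(21/89) = +1 → QR.
(23/89) = -1 → non-residue.
(30/89) = -1 → non-residue.
(50/89) = +1 → QR.
(82/89) = -1 → non-residue.
Total quadratic residues among the 7: 4.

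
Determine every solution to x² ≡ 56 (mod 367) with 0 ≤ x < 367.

Since 367 ≡ 3 (mod 4), a square root of 56 is 56^((367+1)/4) = 56^92 mod 367.
Repeated squaring: 56^2≡200, 56^4≡364, 56^8≡9, 56^16≡81, 56^32≡322, 56^64≡190 (mod 367).
56^92 = 56^(64+16+8+4) ≡ 281 (mod 367).
Check: 281² = 78961 ≡ 56 (mod 367). The two roots are 86 and 281.

86, 281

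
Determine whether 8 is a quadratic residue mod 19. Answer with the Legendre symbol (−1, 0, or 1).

-1

Pull out 2^3: since 19 ≡ 3 (mod 8), (2/19) = -1, so (2/19)^3 = -1.
Reached (1/19) = 1. Collecting the sign flips along the way, the symbol is -1.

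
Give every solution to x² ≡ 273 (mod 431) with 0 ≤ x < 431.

Since 431 ≡ 3 (mod 4), a square root of 273 is 273^((431+1)/4) = 273^108 mod 431.
Repeated squaring: 273^2≡397, 273^4≡294, 273^8≡236, 273^16≡97, 273^32≡358, 273^64≡157 (mod 431).
273^108 = 273^(64+32+8+4) ≡ 61 (mod 431).
Check: 61² = 3721 ≡ 273 (mod 431). The two roots are 61 and 370.

61, 370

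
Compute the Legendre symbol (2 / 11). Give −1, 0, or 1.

Pull out 2: since 11 ≡ 3 (mod 8), (2/11) = -1.
Reached (1/11) = 1. Collecting the sign flips along the way, the symbol is -1.

-1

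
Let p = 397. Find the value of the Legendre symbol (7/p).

-1

Reciprocity: 7 ≡ 3 and 397 ≡ 1 (mod 4), so (7/397) = +(397/7).
Reduce top mod 7: now compute (5/7).
Reciprocity: 5 ≡ 1 and 7 ≡ 3 (mod 4), so (5/7) = +(7/5).
Reduce top mod 5: now compute (2/5).
Pull out 2: since 5 ≡ 5 (mod 8), (2/5) = -1.
Reached (1/5) = 1. Collecting the sign flips along the way, the symbol is -1.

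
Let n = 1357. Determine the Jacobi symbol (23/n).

Reciprocity: 23 ≡ 3 and 1357 ≡ 1 (mod 4), so (23/1357) = +(1357/23).
Reduce top mod 23: now compute (0/23).
Top reduces to 0: gcd > 1, so the symbol is 0.

0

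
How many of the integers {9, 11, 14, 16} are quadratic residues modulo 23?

(9/23) = +1 → QR.
(11/23) = -1 → non-residue.
(14/23) = -1 → non-residue.
(16/23) = +1 → QR.
Total quadratic residues among the 4: 2.

2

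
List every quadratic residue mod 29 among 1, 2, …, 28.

1,4,5,6,7,9,13,16,20,22,23,24,25,28

Square k = 1,…,14 (k and 29−k give the same square):
1²=1, 2²=4, 3²=9, 4²=16, 5²=25, 6²≡7, 7²≡20, 8²≡6, 9²≡23, 10²≡13, 11²≡5, 12²≡28, 13²≡24, 14²≡22 (mod 29).
So the quadratic residues mod 29 are {1, 4, 5, 6, 7, 9, 13, 16, 20, 22, 23, 24, 25, 28}.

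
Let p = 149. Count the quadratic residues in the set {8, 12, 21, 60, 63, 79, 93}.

(8/149) = -1 → non-residue.
(12/149) = -1 → non-residue.
(21/149) = -1 → non-residue.
(60/149) = -1 → non-residue.
(63/149) = +1 → QR.
(79/149) = -1 → non-residue.
(93/149) = -1 → non-residue.
Total quadratic residues among the 7: 1.

1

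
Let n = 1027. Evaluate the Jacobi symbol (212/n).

-1

Pull out 2^2: since 1027 ≡ 3 (mod 8), (2/1027) = -1, so (2/1027)^2 = +1.
Reciprocity: 53 ≡ 1 and 1027 ≡ 3 (mod 4), so (53/1027) = +(1027/53).
Reduce top mod 53: now compute (20/53).
Pull out 2^2: since 53 ≡ 5 (mod 8), (2/53) = -1, so (2/53)^2 = +1.
Reciprocity: 5 ≡ 1 and 53 ≡ 1 (mod 4), so (5/53) = +(53/5).
Reduce top mod 5: now compute (3/5).
Reciprocity: 3 ≡ 3 and 5 ≡ 1 (mod 4), so (3/5) = +(5/3).
Reduce top mod 3: now compute (2/3).
Pull out 2: since 3 ≡ 3 (mod 8), (2/3) = -1.
Reached (1/3) = 1. Collecting the sign flips along the way, the symbol is -1.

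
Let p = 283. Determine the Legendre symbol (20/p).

-1

Euler's criterion: (20/283) ≡ 20^141 (mod 283).
20^2 ≡ 117 (mod 283)
20^4 ≡ 105 (mod 283)
20^8 ≡ 271 (mod 283)
20^16 ≡ 144 (mod 283)
20^32 ≡ 77 (mod 283)
20^64 ≡ 269 (mod 283)
20^128 ≡ 196 (mod 283)
20^141 = 20^(128+8+4+1) ≡ 282 (mod 283).
Result is 282 ≡ −1, so (20/283) = −1.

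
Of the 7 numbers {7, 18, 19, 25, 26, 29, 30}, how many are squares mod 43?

(7/43) = -1 → non-residue.
(18/43) = -1 → non-residue.
(19/43) = -1 → non-residue.
(25/43) = +1 → QR.
(26/43) = -1 → non-residue.
(29/43) = -1 → non-residue.
(30/43) = -1 → non-residue.
Total quadratic residues among the 7: 1.

1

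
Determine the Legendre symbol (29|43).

Euler's criterion: (29/43) ≡ 29^21 (mod 43).
29^2 ≡ 24 (mod 43)
29^4 ≡ 17 (mod 43)
29^8 ≡ 31 (mod 43)
29^16 ≡ 15 (mod 43)
29^21 = 29^(16+4+1) ≡ 42 (mod 43).
Result is 42 ≡ −1, so (29/43) = −1.

-1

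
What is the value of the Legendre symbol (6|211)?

1

Pull out 2: since 211 ≡ 3 (mod 8), (2/211) = -1.
Reciprocity: 3 ≡ 3 and 211 ≡ 3 (mod 4), so (3/211) = −(211/3).
Reduce top mod 3: now compute (1/3).
Reached (1/3) = 1. Collecting the sign flips along the way, the symbol is +1.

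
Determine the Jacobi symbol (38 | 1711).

-1

Pull out 2: since 1711 ≡ 7 (mod 8), (2/1711) = +1.
Reciprocity: 19 ≡ 3 and 1711 ≡ 3 (mod 4), so (19/1711) = −(1711/19).
Reduce top mod 19: now compute (1/19).
Reached (1/19) = 1. Collecting the sign flips along the way, the symbol is -1.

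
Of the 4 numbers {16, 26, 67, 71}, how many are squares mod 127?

3

(16/127) = +1 → QR.
(26/127) = +1 → QR.
(67/127) = -1 → non-residue.
(71/127) = +1 → QR.
Total quadratic residues among the 4: 3.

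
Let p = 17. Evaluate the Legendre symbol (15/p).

Reciprocity: 15 ≡ 3 and 17 ≡ 1 (mod 4), so (15/17) = +(17/15).
Reduce top mod 15: now compute (2/15).
Pull out 2: since 15 ≡ 7 (mod 8), (2/15) = +1.
Reached (1/15) = 1. Collecting the sign flips along the way, the symbol is +1.

1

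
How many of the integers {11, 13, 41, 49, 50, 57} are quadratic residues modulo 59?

3

(11/59) = -1 → non-residue.
(13/59) = -1 → non-residue.
(41/59) = +1 → QR.
(49/59) = +1 → QR.
(50/59) = -1 → non-residue.
(57/59) = +1 → QR.
Total quadratic residues among the 6: 3.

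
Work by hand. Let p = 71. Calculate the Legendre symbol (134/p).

First reduce: 134 ≡ 63 (mod 71).
Reciprocity: 63 ≡ 3 and 71 ≡ 3 (mod 4), so (63/71) = −(71/63).
Reduce top mod 63: now compute (8/63).
Pull out 2^3: since 63 ≡ 7 (mod 8), (2/63) = +1, so (2/63)^3 = +1.
Reached (1/63) = 1. Collecting the sign flips along the way, the symbol is -1.

-1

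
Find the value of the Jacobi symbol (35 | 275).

0

Reciprocity: 35 ≡ 3 and 275 ≡ 3 (mod 4), so (35/275) = −(275/35).
Reduce top mod 35: now compute (30/35).
Pull out 2: since 35 ≡ 3 (mod 8), (2/35) = -1.
Reciprocity: 15 ≡ 3 and 35 ≡ 3 (mod 4), so (15/35) = −(35/15).
Reduce top mod 15: now compute (5/15).
Reciprocity: 5 ≡ 1 and 15 ≡ 3 (mod 4), so (5/15) = +(15/5).
Reduce top mod 5: now compute (0/5).
Top reduces to 0: gcd > 1, so the symbol is 0.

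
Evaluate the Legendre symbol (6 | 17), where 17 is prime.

-1

Pull out 2: since 17 ≡ 1 (mod 8), (2/17) = +1.
Reciprocity: 3 ≡ 3 and 17 ≡ 1 (mod 4), so (3/17) = +(17/3).
Reduce top mod 3: now compute (2/3).
Pull out 2: since 3 ≡ 3 (mod 8), (2/3) = -1.
Reached (1/3) = 1. Collecting the sign flips along the way, the symbol is -1.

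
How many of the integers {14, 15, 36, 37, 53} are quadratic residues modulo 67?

(14/67) = +1 → QR.
(15/67) = +1 → QR.
(36/67) = +1 → QR.
(37/67) = +1 → QR.
(53/67) = -1 → non-residue.
Total quadratic residues among the 5: 4.

4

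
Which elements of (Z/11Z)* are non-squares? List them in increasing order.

2 6 7 8 10

Square k = 1,…,5 (k and 11−k give the same square):
1²=1, 2²=4, 3²=9, 4²≡5, 5²≡3 (mod 11).
The residues are {1, 3, 4, 5, 9}; the non-residues are the remaining 5 nonzero classes.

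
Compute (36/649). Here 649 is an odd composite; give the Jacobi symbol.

1

Pull out 2^2: since 649 ≡ 1 (mod 8), (2/649) = +1, so (2/649)^2 = +1.
Reciprocity: 9 ≡ 1 and 649 ≡ 1 (mod 4), so (9/649) = +(649/9).
Reduce top mod 9: now compute (1/9).
Reached (1/9) = 1. Collecting the sign flips along the way, the symbol is +1.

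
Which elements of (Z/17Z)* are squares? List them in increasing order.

Square k = 1,…,8 (k and 17−k give the same square):
1²=1, 2²=4, 3²=9, 4²=16, 5²≡8, 6²≡2, 7²≡15, 8²≡13 (mod 17).
So the quadratic residues mod 17 are {1, 2, 4, 8, 9, 13, 15, 16}.

1 2 4 8 9 13 15 16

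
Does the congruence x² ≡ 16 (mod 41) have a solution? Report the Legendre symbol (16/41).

Pull out 2^4: since 41 ≡ 1 (mod 8), (2/41) = +1, so (2/41)^4 = +1.
Reached (1/41) = 1. Collecting the sign flips along the way, the symbol is +1.

1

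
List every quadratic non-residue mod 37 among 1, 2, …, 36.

Square k = 1,…,18 (k and 37−k give the same square):
1²=1, 2²=4, 3²=9, 4²=16, 5²=25, 6²=36, 7²≡12, 8²≡27, 9²≡7, 10²≡26, 11²≡10, 12²≡33, 13²≡21, 14²≡11, 15²≡3, 16²≡34, 17²≡30, 18²≡28 (mod 37).
The residues are {1, 3, 4, 7, 9, 10, 11, 12, 16, 21, 25, 26, 27, 28, 30, 33, 34, 36}; the non-residues are the remaining 18 nonzero classes.

2 5 6 8 13 14 15 17 18 19 20 22 23 24 29 31 32 35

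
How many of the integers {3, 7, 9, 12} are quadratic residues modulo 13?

3

(3/13) = +1 → QR.
(7/13) = -1 → non-residue.
(9/13) = +1 → QR.
(12/13) = +1 → QR.
Total quadratic residues among the 4: 3.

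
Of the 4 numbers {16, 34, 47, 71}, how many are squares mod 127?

4

(16/127) = +1 → QR.
(34/127) = +1 → QR.
(47/127) = +1 → QR.
(71/127) = +1 → QR.
Total quadratic residues among the 4: 4.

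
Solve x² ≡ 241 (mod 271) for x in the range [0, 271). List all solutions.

90, 181

Since 271 ≡ 3 (mod 4), a square root of 241 is 241^((271+1)/4) = 241^68 mod 271.
Repeated squaring: 241^2≡87, 241^4≡252, 241^8≡90, 241^16≡241, 241^32≡87, 241^64≡252 (mod 271).
241^68 = 241^(64+4) ≡ 90 (mod 271).
Check: 90² = 8100 ≡ 241 (mod 271). The two roots are 90 and 181.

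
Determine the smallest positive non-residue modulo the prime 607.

3

(2/607) = +1, so 2 is a residue.
(3/607) = −1, so 3 is the smallest positive non-residue mod 607.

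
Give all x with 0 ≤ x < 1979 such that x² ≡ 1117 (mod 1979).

Since 1979 ≡ 3 (mod 4), a square root of 1117 is 1117^((1979+1)/4) = 1117^495 mod 1979.
Repeated squaring: 1117^2≡919, 1117^4≡1507, 1117^8≡1136, 1117^16≡188, 1117^32≡1701, 1117^64≡103, 1117^128≡714, 1117^256≡1193 (mod 1979).
1117^495 = 1117^(256+128+64+32+8+4+2+1) ≡ 269 (mod 1979).
Check: 269² = 72361 ≡ 1117 (mod 1979). The two roots are 269 and 1710.

269, 1710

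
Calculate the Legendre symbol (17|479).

Reciprocity: 17 ≡ 1 and 479 ≡ 3 (mod 4), so (17/479) = +(479/17).
Reduce top mod 17: now compute (3/17).
Reciprocity: 3 ≡ 3 and 17 ≡ 1 (mod 4), so (3/17) = +(17/3).
Reduce top mod 3: now compute (2/3).
Pull out 2: since 3 ≡ 3 (mod 8), (2/3) = -1.
Reached (1/3) = 1. Collecting the sign flips along the way, the symbol is -1.

-1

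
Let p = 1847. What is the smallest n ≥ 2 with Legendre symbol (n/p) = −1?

(2/1847) = +1, so 2 is a residue.
(3/1847) = +1, so 3 is a residue.
(4/1847) = +1, so 4 is a residue.
(5/1847) = −1, so 5 is the smallest positive non-residue mod 1847.

5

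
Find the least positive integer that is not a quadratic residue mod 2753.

3

(2/2753) = +1, so 2 is a residue.
(3/2753) = −1, so 3 is the smallest positive non-residue mod 2753.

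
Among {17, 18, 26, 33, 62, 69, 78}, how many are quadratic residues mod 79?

3

(17/79) = -1 → non-residue.
(18/79) = +1 → QR.
(26/79) = +1 → QR.
(33/79) = -1 → non-residue.
(62/79) = +1 → QR.
(69/79) = -1 → non-residue.
(78/79) = -1 → non-residue.
Total quadratic residues among the 7: 3.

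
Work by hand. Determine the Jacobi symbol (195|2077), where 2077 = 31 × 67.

Reciprocity: 195 ≡ 3 and 2077 ≡ 1 (mod 4), so (195/2077) = +(2077/195).
Reduce top mod 195: now compute (127/195).
Reciprocity: 127 ≡ 3 and 195 ≡ 3 (mod 4), so (127/195) = −(195/127).
Reduce top mod 127: now compute (68/127).
Pull out 2^2: since 127 ≡ 7 (mod 8), (2/127) = +1, so (2/127)^2 = +1.
Reciprocity: 17 ≡ 1 and 127 ≡ 3 (mod 4), so (17/127) = +(127/17).
Reduce top mod 17: now compute (8/17).
Pull out 2^3: since 17 ≡ 1 (mod 8), (2/17) = +1, so (2/17)^3 = +1.
Reached (1/17) = 1. Collecting the sign flips along the way, the symbol is -1.

-1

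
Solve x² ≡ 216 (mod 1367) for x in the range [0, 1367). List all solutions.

166, 1201

Since 1367 ≡ 3 (mod 4), a square root of 216 is 216^((1367+1)/4) = 216^342 mod 1367.
Repeated squaring: 216^2≡178, 216^4≡243, 216^8≡268, 216^16≡740, 216^32≡800, 216^64≡244, 216^128≡755, 216^256≡1353 (mod 1367).
216^342 = 216^(256+64+16+4+2) ≡ 166 (mod 1367).
Check: 166² = 27556 ≡ 216 (mod 1367). The two roots are 166 and 1201.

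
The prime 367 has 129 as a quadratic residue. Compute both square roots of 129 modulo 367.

70, 297

Since 367 ≡ 3 (mod 4), a square root of 129 is 129^((367+1)/4) = 129^92 mod 367.
Repeated squaring: 129^2≡126, 129^4≡95, 129^8≡217, 129^16≡113, 129^32≡291, 129^64≡271 (mod 367).
129^92 = 129^(64+16+8+4) ≡ 297 (mod 367).
Check: 297² = 88209 ≡ 129 (mod 367). The two roots are 70 and 297.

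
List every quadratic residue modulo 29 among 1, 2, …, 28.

Square k = 1,…,14 (k and 29−k give the same square):
1²=1, 2²=4, 3²=9, 4²=16, 5²=25, 6²≡7, 7²≡20, 8²≡6, 9²≡23, 10²≡13, 11²≡5, 12²≡28, 13²≡24, 14²≡22 (mod 29).
So the quadratic residues mod 29 are {1, 4, 5, 6, 7, 9, 13, 16, 20, 22, 23, 24, 25, 28}.

1,4,5,6,7,9,13,16,20,22,23,24,25,28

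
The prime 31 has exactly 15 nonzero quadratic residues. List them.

1, 2, 4, 5, 7, 8, 9, 10, 14, 16, 18, 19, 20, 25, 28

Square k = 1,…,15 (k and 31−k give the same square):
1²=1, 2²=4, 3²=9, 4²=16, 5²=25, 6²≡5, 7²≡18, 8²≡2, 9²≡19, 10²≡7, 11²≡28, 12²≡20, 13²≡14, 14²≡10, 15²≡8 (mod 31).
So the quadratic residues mod 31 are {1, 2, 4, 5, 7, 8, 9, 10, 14, 16, 18, 19, 20, 25, 28}.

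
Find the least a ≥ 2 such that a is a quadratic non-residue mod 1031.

7

(2/1031) = +1, so 2 is a residue.
(3/1031) = +1, so 3 is a residue.
(4/1031) = +1, so 4 is a residue.
(5/1031) = +1, so 5 is a residue.
(6/1031) = +1, so 6 is a residue.
(7/1031) = −1, so 7 is the smallest positive non-residue mod 1031.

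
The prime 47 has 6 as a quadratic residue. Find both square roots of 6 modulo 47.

10, 37

Since 47 ≡ 3 (mod 4), a square root of 6 is 6^((47+1)/4) = 6^12 mod 47.
Repeated squaring: 6^2≡36, 6^4≡27, 6^8≡24 (mod 47).
6^12 = 6^(8+4) ≡ 37 (mod 47).
Check: 37² = 1369 ≡ 6 (mod 47). The two roots are 10 and 37.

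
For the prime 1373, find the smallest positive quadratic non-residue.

(2/1373) = −1, so 2 is the smallest positive non-residue mod 1373.

2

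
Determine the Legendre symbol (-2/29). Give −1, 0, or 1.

First reduce: -2 ≡ 27 (mod 29).
Reciprocity: 27 ≡ 3 and 29 ≡ 1 (mod 4), so (27/29) = +(29/27).
Reduce top mod 27: now compute (2/27).
Pull out 2: since 27 ≡ 3 (mod 8), (2/27) = -1.
Reached (1/27) = 1. Collecting the sign flips along the way, the symbol is -1.

-1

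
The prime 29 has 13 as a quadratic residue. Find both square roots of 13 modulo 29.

10, 19

29 ≡ 1 (mod 4), so we find a root by search.
Trying successive values, 10² = 100 ≡ 13 (mod 29). The other root is 29 − 10 = 19.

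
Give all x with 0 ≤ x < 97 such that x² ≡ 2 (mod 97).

14, 83

97 ≡ 1 (mod 4), so we find a root by search.
Trying successive values, 14² = 196 ≡ 2 (mod 97). The other root is 97 − 14 = 83.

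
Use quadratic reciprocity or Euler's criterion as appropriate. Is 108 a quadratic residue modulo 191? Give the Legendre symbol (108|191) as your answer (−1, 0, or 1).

Euler's criterion: (108/191) ≡ 108^95 (mod 191).
108^2 ≡ 13 (mod 191)
108^4 ≡ 169 (mod 191)
108^8 ≡ 102 (mod 191)
108^16 ≡ 90 (mod 191)
108^32 ≡ 78 (mod 191)
108^64 ≡ 163 (mod 191)
108^95 = 108^(64+16+8+4+2+1) ≡ 1 (mod 191).
Result is 1, so (108/191) = 1.

1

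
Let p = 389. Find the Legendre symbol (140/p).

1

Pull out 2^2: since 389 ≡ 5 (mod 8), (2/389) = -1, so (2/389)^2 = +1.
Reciprocity: 35 ≡ 3 and 389 ≡ 1 (mod 4), so (35/389) = +(389/35).
Reduce top mod 35: now compute (4/35).
Pull out 2^2: since 35 ≡ 3 (mod 8), (2/35) = -1, so (2/35)^2 = +1.
Reached (1/35) = 1. Collecting the sign flips along the way, the symbol is +1.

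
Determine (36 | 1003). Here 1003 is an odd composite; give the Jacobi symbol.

Pull out 2^2: since 1003 ≡ 3 (mod 8), (2/1003) = -1, so (2/1003)^2 = +1.
Reciprocity: 9 ≡ 1 and 1003 ≡ 3 (mod 4), so (9/1003) = +(1003/9).
Reduce top mod 9: now compute (4/9).
Pull out 2^2: since 9 ≡ 1 (mod 8), (2/9) = +1, so (2/9)^2 = +1.
Reached (1/9) = 1. Collecting the sign flips along the way, the symbol is +1.

1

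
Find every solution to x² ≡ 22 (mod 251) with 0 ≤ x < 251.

Since 251 ≡ 3 (mod 4), a square root of 22 is 22^((251+1)/4) = 22^63 mod 251.
Repeated squaring: 22^2≡233, 22^4≡73, 22^8≡58, 22^16≡101, 22^32≡161 (mod 251).
22^63 = 22^(32+16+8+4+2+1) ≡ 140 (mod 251).
Check: 140² = 19600 ≡ 22 (mod 251). The two roots are 111 and 140.

111, 140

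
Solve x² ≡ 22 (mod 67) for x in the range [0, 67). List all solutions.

25, 42

Since 67 ≡ 3 (mod 4), a square root of 22 is 22^((67+1)/4) = 22^17 mod 67.
Repeated squaring: 22^2≡15, 22^4≡24, 22^8≡40, 22^16≡59 (mod 67).
22^17 = 22^(16+1) ≡ 25 (mod 67).
Check: 25² = 625 ≡ 22 (mod 67). The two roots are 25 and 42.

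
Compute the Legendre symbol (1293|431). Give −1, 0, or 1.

0

First reduce: 1293 ≡ 0 (mod 431).
Top reduces to 0: gcd > 1, so the symbol is 0.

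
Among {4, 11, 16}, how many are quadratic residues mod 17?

2

(4/17) = +1 → QR.
(11/17) = -1 → non-residue.
(16/17) = +1 → QR.
Total quadratic residues among the 3: 2.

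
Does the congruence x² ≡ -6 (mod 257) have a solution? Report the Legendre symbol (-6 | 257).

Euler's criterion: (-6/257) ≡ 251^128 (mod 257).
251^2 ≡ 36 (mod 257)
251^4 ≡ 11 (mod 257)
251^8 ≡ 121 (mod 257)
251^16 ≡ 249 (mod 257)
251^32 ≡ 64 (mod 257)
251^64 ≡ 241 (mod 257)
251^128 ≡ 256 (mod 257)
251^128 = 251^(128) ≡ 256 (mod 257).
Result is 256 ≡ −1, so (-6/257) = −1.

-1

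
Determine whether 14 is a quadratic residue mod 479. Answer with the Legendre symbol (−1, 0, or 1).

1

Euler's criterion: (14/479) ≡ 14^239 (mod 479).
14^2 ≡ 196 (mod 479)
14^4 ≡ 96 (mod 479)
14^8 ≡ 115 (mod 479)
14^16 ≡ 292 (mod 479)
14^32 ≡ 2 (mod 479)
14^64 ≡ 4 (mod 479)
14^128 ≡ 16 (mod 479)
14^239 = 14^(128+64+32+8+4+2+1) ≡ 1 (mod 479).
Result is 1, so (14/479) = 1.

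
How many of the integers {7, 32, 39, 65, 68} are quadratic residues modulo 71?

1

(7/71) = -1 → non-residue.
(32/71) = +1 → QR.
(39/71) = -1 → non-residue.
(65/71) = -1 → non-residue.
(68/71) = -1 → non-residue.
Total quadratic residues among the 5: 1.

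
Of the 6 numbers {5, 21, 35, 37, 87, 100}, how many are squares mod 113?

2

(5/113) = -1 → non-residue.
(21/113) = -1 → non-residue.
(35/113) = -1 → non-residue.
(37/113) = -1 → non-residue.
(87/113) = +1 → QR.
(100/113) = +1 → QR.
Total quadratic residues among the 6: 2.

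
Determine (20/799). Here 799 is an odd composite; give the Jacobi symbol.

Pull out 2^2: since 799 ≡ 7 (mod 8), (2/799) = +1, so (2/799)^2 = +1.
Reciprocity: 5 ≡ 1 and 799 ≡ 3 (mod 4), so (5/799) = +(799/5).
Reduce top mod 5: now compute (4/5).
Pull out 2^2: since 5 ≡ 5 (mod 8), (2/5) = -1, so (2/5)^2 = +1.
Reached (1/5) = 1. Collecting the sign flips along the way, the symbol is +1.

1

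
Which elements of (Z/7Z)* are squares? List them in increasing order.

Square k = 1,…,3 (k and 7−k give the same square):
1²=1, 2²=4, 3²≡2 (mod 7).
So the quadratic residues mod 7 are {1, 2, 4}.

1, 2, 4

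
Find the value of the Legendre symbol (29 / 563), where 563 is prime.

Euler's criterion: (29/563) ≡ 29^281 (mod 563).
29^2 ≡ 278 (mod 563)
29^4 ≡ 153 (mod 563)
29^8 ≡ 326 (mod 563)
29^16 ≡ 432 (mod 563)
29^32 ≡ 271 (mod 563)
29^64 ≡ 251 (mod 563)
29^128 ≡ 508 (mod 563)
29^256 ≡ 210 (mod 563)
29^281 = 29^(256+16+8+1) ≡ 562 (mod 563).
Result is 562 ≡ −1, so (29/563) = −1.

-1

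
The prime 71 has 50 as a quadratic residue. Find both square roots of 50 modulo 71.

11, 60

Since 71 ≡ 3 (mod 4), a square root of 50 is 50^((71+1)/4) = 50^18 mod 71.
Repeated squaring: 50^2≡15, 50^4≡12, 50^8≡2, 50^16≡4 (mod 71).
50^18 = 50^(16+2) ≡ 60 (mod 71).
Check: 60² = 3600 ≡ 50 (mod 71). The two roots are 11 and 60.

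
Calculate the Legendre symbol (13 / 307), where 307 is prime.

-1

Reciprocity: 13 ≡ 1 and 307 ≡ 3 (mod 4), so (13/307) = +(307/13).
Reduce top mod 13: now compute (8/13).
Pull out 2^3: since 13 ≡ 5 (mod 8), (2/13) = -1, so (2/13)^3 = -1.
Reached (1/13) = 1. Collecting the sign flips along the way, the symbol is -1.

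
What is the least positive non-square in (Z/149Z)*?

2

(2/149) = −1, so 2 is the smallest positive non-residue mod 149.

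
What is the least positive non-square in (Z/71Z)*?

7

(2/71) = +1, so 2 is a residue.
(3/71) = +1, so 3 is a residue.
(4/71) = +1, so 4 is a residue.
(5/71) = +1, so 5 is a residue.
(6/71) = +1, so 6 is a residue.
(7/71) = −1, so 7 is the smallest positive non-residue mod 71.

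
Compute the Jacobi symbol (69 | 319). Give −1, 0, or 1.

Reciprocity: 69 ≡ 1 and 319 ≡ 3 (mod 4), so (69/319) = +(319/69).
Reduce top mod 69: now compute (43/69).
Reciprocity: 43 ≡ 3 and 69 ≡ 1 (mod 4), so (43/69) = +(69/43).
Reduce top mod 43: now compute (26/43).
Pull out 2: since 43 ≡ 3 (mod 8), (2/43) = -1.
Reciprocity: 13 ≡ 1 and 43 ≡ 3 (mod 4), so (13/43) = +(43/13).
Reduce top mod 13: now compute (4/13).
Pull out 2^2: since 13 ≡ 5 (mod 8), (2/13) = -1, so (2/13)^2 = +1.
Reached (1/13) = 1. Collecting the sign flips along the way, the symbol is -1.

-1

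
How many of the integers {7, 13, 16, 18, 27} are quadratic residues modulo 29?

(7/29) = +1 → QR.
(13/29) = +1 → QR.
(16/29) = +1 → QR.
(18/29) = -1 → non-residue.
(27/29) = -1 → non-residue.
Total quadratic residues among the 5: 3.

3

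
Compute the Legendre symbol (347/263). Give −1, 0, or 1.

-1

Euler's criterion: (347/263) ≡ 84^131 (mod 263).
84^2 ≡ 218 (mod 263)
84^4 ≡ 184 (mod 263)
84^8 ≡ 192 (mod 263)
84^16 ≡ 44 (mod 263)
84^32 ≡ 95 (mod 263)
84^64 ≡ 83 (mod 263)
84^128 ≡ 51 (mod 263)
84^131 = 84^(128+2+1) ≡ 262 (mod 263).
Result is 262 ≡ −1, so (347/263) = −1.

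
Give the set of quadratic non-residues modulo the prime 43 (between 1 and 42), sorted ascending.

Square k = 1,…,21 (k and 43−k give the same square):
1²=1, 2²=4, 3²=9, 4²=16, 5²=25, 6²=36, 7²≡6, 8²≡21, 9²≡38, 10²≡14, 11²≡35, 12²≡15, 13²≡40, 14²≡24, 15²≡10, 16²≡41, 17²≡31, 18²≡23, 19²≡17, 20²≡13, 21²≡11 (mod 43).
The residues are {1, 4, 6, 9, 10, 11, 13, 14, 15, 16, 17, 21, 23, 24, 25, 31, 35, 36, 38, 40, 41}; the non-residues are the remaining 21 nonzero classes.

2,3,5,7,8,12,18,19,20,22,26,27,28,29,30,32,33,34,37,39,42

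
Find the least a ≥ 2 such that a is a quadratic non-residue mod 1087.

3

(2/1087) = +1, so 2 is a residue.
(3/1087) = −1, so 3 is the smallest positive non-residue mod 1087.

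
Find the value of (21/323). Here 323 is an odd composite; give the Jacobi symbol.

-1

Reciprocity: 21 ≡ 1 and 323 ≡ 3 (mod 4), so (21/323) = +(323/21).
Reduce top mod 21: now compute (8/21).
Pull out 2^3: since 21 ≡ 5 (mod 8), (2/21) = -1, so (2/21)^3 = -1.
Reached (1/21) = 1. Collecting the sign flips along the way, the symbol is -1.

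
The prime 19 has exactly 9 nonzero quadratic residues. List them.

Square k = 1,…,9 (k and 19−k give the same square):
1²=1, 2²=4, 3²=9, 4²=16, 5²≡6, 6²≡17, 7²≡11, 8²≡7, 9²≡5 (mod 19).
So the quadratic residues mod 19 are {1, 4, 5, 6, 7, 9, 11, 16, 17}.

1,4,5,6,7,9,11,16,17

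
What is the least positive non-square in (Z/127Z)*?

3

(2/127) = +1, so 2 is a residue.
(3/127) = −1, so 3 is the smallest positive non-residue mod 127.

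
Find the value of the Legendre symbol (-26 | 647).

First reduce: -26 ≡ 621 (mod 647).
Reciprocity: 621 ≡ 1 and 647 ≡ 3 (mod 4), so (621/647) = +(647/621).
Reduce top mod 621: now compute (26/621).
Pull out 2: since 621 ≡ 5 (mod 8), (2/621) = -1.
Reciprocity: 13 ≡ 1 and 621 ≡ 1 (mod 4), so (13/621) = +(621/13).
Reduce top mod 13: now compute (10/13).
Pull out 2: since 13 ≡ 5 (mod 8), (2/13) = -1.
Reciprocity: 5 ≡ 1 and 13 ≡ 1 (mod 4), so (5/13) = +(13/5).
Reduce top mod 5: now compute (3/5).
Reciprocity: 3 ≡ 3 and 5 ≡ 1 (mod 4), so (3/5) = +(5/3).
Reduce top mod 3: now compute (2/3).
Pull out 2: since 3 ≡ 3 (mod 8), (2/3) = -1.
Reached (1/3) = 1. Collecting the sign flips along the way, the symbol is -1.

-1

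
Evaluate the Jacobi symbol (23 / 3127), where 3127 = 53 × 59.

1

Reciprocity: 23 ≡ 3 and 3127 ≡ 3 (mod 4), so (23/3127) = −(3127/23).
Reduce top mod 23: now compute (22/23).
Pull out 2: since 23 ≡ 7 (mod 8), (2/23) = +1.
Reciprocity: 11 ≡ 3 and 23 ≡ 3 (mod 4), so (11/23) = −(23/11).
Reduce top mod 11: now compute (1/11).
Reached (1/11) = 1. Collecting the sign flips along the way, the symbol is +1.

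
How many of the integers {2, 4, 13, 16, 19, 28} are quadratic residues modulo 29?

4

(2/29) = -1 → non-residue.
(4/29) = +1 → QR.
(13/29) = +1 → QR.
(16/29) = +1 → QR.
(19/29) = -1 → non-residue.
(28/29) = +1 → QR.
Total quadratic residues among the 6: 4.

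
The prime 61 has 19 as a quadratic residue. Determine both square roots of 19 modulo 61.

18, 43

61 ≡ 1 (mod 4), so we find a root by search.
Trying successive values, 18² = 324 ≡ 19 (mod 61). The other root is 61 − 18 = 43.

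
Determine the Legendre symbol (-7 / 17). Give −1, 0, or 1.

Euler's criterion: (-7/17) ≡ 10^8 (mod 17).
10^2 ≡ 15 (mod 17)
10^4 ≡ 4 (mod 17)
10^8 ≡ 16 (mod 17)
10^8 = 10^(8) ≡ 16 (mod 17).
Result is 16 ≡ −1, so (-7/17) = −1.

-1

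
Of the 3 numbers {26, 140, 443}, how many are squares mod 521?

(26/521) = +1 → QR.
(140/521) = -1 → non-residue.
(443/521) = -1 → non-residue.
Total quadratic residues among the 3: 1.

1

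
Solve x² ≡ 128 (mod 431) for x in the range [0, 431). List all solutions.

Since 431 ≡ 3 (mod 4), a square root of 128 is 128^((431+1)/4) = 128^108 mod 431.
Repeated squaring: 128^2≡6, 128^4≡36, 128^8≡3, 128^16≡9, 128^32≡81, 128^64≡96 (mod 431).
128^108 = 128^(64+32+8+4) ≡ 220 (mod 431).
Check: 220² = 48400 ≡ 128 (mod 431). The two roots are 211 and 220.

211, 220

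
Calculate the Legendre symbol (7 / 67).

Reciprocity: 7 ≡ 3 and 67 ≡ 3 (mod 4), so (7/67) = −(67/7).
Reduce top mod 7: now compute (4/7).
Pull out 2^2: since 7 ≡ 7 (mod 8), (2/7) = +1, so (2/7)^2 = +1.
Reached (1/7) = 1. Collecting the sign flips along the way, the symbol is -1.

-1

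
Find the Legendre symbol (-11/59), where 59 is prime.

Euler's criterion: (-11/59) ≡ 48^29 (mod 59).
48^2 ≡ 3 (mod 59)
48^4 ≡ 9 (mod 59)
48^8 ≡ 22 (mod 59)
48^16 ≡ 12 (mod 59)
48^29 = 48^(16+8+4+1) ≡ 1 (mod 59).
Result is 1, so (-11/59) = 1.

1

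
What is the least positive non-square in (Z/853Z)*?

2

(2/853) = −1, so 2 is the smallest positive non-residue mod 853.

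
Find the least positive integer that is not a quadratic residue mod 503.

5

(2/503) = +1, so 2 is a residue.
(3/503) = +1, so 3 is a residue.
(4/503) = +1, so 4 is a residue.
(5/503) = −1, so 5 is the smallest positive non-residue mod 503.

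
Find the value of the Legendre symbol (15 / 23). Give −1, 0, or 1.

-1

Reciprocity: 15 ≡ 3 and 23 ≡ 3 (mod 4), so (15/23) = −(23/15).
Reduce top mod 15: now compute (8/15).
Pull out 2^3: since 15 ≡ 7 (mod 8), (2/15) = +1, so (2/15)^3 = +1.
Reached (1/15) = 1. Collecting the sign flips along the way, the symbol is -1.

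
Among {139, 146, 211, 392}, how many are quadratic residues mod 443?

2

(139/443) = +1 → QR.
(146/443) = +1 → QR.
(211/443) = -1 → non-residue.
(392/443) = -1 → non-residue.
Total quadratic residues among the 4: 2.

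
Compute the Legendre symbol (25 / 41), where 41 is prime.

1

Reciprocity: 25 ≡ 1 and 41 ≡ 1 (mod 4), so (25/41) = +(41/25).
Reduce top mod 25: now compute (16/25).
Pull out 2^4: since 25 ≡ 1 (mod 8), (2/25) = +1, so (2/25)^4 = +1.
Reached (1/25) = 1. Collecting the sign flips along the way, the symbol is +1.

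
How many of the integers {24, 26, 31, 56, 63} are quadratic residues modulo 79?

2

(24/79) = -1 → non-residue.
(26/79) = +1 → QR.
(31/79) = +1 → QR.
(56/79) = -1 → non-residue.
(63/79) = -1 → non-residue.
Total quadratic residues among the 5: 2.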